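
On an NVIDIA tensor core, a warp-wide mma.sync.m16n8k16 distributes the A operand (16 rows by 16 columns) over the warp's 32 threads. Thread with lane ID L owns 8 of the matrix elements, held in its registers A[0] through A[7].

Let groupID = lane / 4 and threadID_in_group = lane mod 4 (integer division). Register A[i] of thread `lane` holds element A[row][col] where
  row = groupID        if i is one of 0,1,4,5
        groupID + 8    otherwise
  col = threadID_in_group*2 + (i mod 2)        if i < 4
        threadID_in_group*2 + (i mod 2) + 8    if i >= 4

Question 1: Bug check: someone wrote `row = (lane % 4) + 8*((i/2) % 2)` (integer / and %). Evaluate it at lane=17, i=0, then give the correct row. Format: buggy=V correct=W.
`(lane % 4) + 8*((i/2) % 2)`[17,0]→1
17: G=4,T=1
[0] (4+0,1*2+0+0) = (4,2)
row: 1 vs 4

buggy=1 correct=4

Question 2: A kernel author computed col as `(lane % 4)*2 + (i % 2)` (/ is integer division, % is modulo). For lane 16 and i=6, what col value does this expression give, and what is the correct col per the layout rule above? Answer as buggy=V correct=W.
buggy=0 correct=8

`(lane % 4)*2 + (i % 2)`[16,6]->0
lane 16->16/4=4, 16 mod 4=0
i=6  r:4+8->12  c:2·0+0+8->8
col: 0 vs 8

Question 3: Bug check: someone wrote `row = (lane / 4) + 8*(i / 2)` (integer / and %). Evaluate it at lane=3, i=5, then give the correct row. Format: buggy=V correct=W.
buggy=16 correct=0

`(lane / 4) + 8*(i / 2)`[3,5]→16
3: G=0,T=3
[5] (0+0,3*2+1+8) = (0,15)
row: 16 vs 0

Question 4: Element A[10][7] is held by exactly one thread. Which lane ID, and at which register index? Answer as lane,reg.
11,3

r:10=>grp=2,rB=1  c:7=>cB=0,tig=3,lo=1
L=2*4+3=11  i=0*4+1*2+1=3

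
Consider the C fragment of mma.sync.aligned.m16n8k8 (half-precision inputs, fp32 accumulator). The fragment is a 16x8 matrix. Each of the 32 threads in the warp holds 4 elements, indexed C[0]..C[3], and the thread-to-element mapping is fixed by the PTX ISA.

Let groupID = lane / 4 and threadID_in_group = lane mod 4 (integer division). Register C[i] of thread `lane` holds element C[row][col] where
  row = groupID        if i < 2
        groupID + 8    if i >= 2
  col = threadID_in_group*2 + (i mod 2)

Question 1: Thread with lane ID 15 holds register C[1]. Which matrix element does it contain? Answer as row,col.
3,7

lane 15: G=3 (15/4), T=3 (15%4)
i=1: r=3+0=3, c=3*2+1=7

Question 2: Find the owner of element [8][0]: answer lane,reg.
0,2

r:8=>grp=0,rB=1  c:0=>tig=0,lo=0
L=0*4+0=0  i=1*2+0=2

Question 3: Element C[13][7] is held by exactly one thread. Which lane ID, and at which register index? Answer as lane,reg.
r=13->g=5,rb=1  c=7->t=3,b0=1
L=5*4+3=23  i=1*2+1=3

23,3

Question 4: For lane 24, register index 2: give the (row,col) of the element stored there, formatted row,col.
lane 24=>24/4=6, 24 mod 4=0
i=2  r:6+8=>14  c:2·0+0=>0

14,0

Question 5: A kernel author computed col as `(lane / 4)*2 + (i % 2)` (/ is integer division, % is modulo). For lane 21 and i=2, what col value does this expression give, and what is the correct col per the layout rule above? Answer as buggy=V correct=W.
`(lane / 4)*2 + (i % 2)`[21,2]->10
lane 21->21/4=5, 21 mod 4=1
i=2  r:5+8->13  c:2·1+0->2
col: 10 vs 2

buggy=10 correct=2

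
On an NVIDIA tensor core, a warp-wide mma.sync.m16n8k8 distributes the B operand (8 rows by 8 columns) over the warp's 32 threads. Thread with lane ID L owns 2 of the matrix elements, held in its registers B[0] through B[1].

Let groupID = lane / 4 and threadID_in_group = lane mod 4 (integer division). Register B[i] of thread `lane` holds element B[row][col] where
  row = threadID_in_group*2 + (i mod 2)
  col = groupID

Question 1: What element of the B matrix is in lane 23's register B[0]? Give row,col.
lane 23: g=5 (23/4), t=3 (23%4)
i=0: r=3*2+0=6, c=g=5

6,5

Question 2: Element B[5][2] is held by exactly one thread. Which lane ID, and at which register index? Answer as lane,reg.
c=2→G=2  r=5→T=2,p=1
L=2*4+2=10  i=1=1

10,1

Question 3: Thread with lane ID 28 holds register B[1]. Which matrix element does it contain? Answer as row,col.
lane 28->28/4=7, 28 mod 4=0
i=1  r:2·0+1->1  c:7

1,7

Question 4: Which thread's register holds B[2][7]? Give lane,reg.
29,0

c: 7->gid=7  r: 2->tid=1,i&1=0
L=7*4+1=29  i=0=0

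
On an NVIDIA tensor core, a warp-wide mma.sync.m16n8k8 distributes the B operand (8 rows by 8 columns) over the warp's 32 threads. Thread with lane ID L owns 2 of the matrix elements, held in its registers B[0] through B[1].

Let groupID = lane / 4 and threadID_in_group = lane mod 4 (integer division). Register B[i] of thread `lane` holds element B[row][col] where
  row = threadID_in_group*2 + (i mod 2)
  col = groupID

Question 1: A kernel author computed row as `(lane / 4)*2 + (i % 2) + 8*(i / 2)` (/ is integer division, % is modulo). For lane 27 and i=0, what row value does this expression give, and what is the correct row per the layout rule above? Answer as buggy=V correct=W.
buggy=12 correct=6

`(lane / 4)*2 + (i % 2) + 8*(i / 2)`[27,0]->12
27: g=6,t=3
[0] (3*2+0,6) = (6,6)
row: 12 vs 6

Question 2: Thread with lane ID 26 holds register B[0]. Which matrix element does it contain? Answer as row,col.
4,6

L=26⇒gr=26>>2=6, th=26&3=2
[0]⇒row 2·2+0=4  col gr=6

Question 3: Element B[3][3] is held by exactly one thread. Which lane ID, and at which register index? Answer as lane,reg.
c:3=>grp=3  r:3=>tig=1,lo=1
L=3*4+1=13  i=1=1

13,1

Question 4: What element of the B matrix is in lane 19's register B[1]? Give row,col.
lane 19⇒19/4=4, 19 mod 4=3
i=1  r:2·3+1⇒7  c:4

7,4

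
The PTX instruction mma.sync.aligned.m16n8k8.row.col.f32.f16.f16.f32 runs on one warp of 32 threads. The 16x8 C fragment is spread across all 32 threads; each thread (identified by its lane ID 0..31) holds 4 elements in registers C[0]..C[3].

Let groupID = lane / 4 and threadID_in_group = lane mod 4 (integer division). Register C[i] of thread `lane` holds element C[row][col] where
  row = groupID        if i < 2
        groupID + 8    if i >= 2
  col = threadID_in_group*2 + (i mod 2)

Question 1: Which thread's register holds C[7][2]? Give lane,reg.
29,0

r:7=>grp=7,rB=0  c:2=>tig=1,lo=0
L=7*4+1=29  i=0*2+0=0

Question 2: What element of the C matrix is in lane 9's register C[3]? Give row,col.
10,3

9: g=2,t=1
[3] (2+8,1*2+1) = (10,3)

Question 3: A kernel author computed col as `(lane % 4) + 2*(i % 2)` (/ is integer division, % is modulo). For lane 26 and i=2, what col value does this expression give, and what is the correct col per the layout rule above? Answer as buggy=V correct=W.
`(lane % 4) + 2*(i % 2)`[26,2]=>2
26: grp=6,tig=2
[2] (6+8,2*2+0) = (14,4)
col: 2 vs 4

buggy=2 correct=4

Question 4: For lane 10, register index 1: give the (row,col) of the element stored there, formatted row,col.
2,5

L=10->gid=10>>2=2, tid=10&3=2
[1]->row 2+0=2  col 2·2+1=5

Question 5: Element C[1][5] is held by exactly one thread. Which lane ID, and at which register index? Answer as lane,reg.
6,1

r=1⇒gr=1,Rb=0  c=5⇒th=2,odd=1
L=1*4+2=6  i=0*2+1=1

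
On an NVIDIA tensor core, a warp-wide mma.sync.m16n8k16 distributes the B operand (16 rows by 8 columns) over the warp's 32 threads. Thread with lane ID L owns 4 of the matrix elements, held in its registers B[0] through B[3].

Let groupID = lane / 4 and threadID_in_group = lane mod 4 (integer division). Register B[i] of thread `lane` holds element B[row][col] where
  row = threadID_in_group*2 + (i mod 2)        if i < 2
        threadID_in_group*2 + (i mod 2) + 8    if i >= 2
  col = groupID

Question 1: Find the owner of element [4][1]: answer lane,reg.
c=1->g=1  r=4->rb=0,t=2,b0=0
L=1*4+2=6  i=0*2+0=0

6,0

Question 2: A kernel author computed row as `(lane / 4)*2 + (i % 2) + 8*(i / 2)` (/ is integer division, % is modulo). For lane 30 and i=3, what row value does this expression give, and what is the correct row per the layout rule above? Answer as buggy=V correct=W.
buggy=23 correct=13

`(lane / 4)*2 + (i % 2) + 8*(i / 2)`[30,3]->23
L=30->g=30>>2=7, t=30&3=2
[3]->row 2·2+1+8=13  col g=7
row: 23 vs 13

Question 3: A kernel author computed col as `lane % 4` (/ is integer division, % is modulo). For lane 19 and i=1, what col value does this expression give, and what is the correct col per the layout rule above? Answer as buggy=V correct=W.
buggy=3 correct=4

`lane % 4`[19,1]->3
lane 19->19/4=4, 19 mod 4=3
i=1  r:2·3+1+0->7  c:4
col: 3 vs 4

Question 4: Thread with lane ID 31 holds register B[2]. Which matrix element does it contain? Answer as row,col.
14,7

L=31→G=31>>2=7, T=31&3=3
[2]→row 3·2+0+8=14  col G=7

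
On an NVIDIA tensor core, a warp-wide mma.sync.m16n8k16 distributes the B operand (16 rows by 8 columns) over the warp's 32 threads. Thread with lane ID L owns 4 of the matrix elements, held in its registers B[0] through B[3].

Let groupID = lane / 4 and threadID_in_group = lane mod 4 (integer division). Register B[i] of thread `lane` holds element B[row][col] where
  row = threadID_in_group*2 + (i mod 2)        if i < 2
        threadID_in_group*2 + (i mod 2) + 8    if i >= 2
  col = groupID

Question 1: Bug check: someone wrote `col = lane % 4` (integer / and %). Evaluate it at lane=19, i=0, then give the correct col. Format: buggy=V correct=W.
`lane % 4`[19,0]=>3
19: grp=4,tig=3
[0] (3*2+0+0,4) = (6,4)
col: 3 vs 4

buggy=3 correct=4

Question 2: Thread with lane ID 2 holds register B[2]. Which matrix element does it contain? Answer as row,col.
12,0

lane 2: gr=0 (2/4), th=2 (2%4)
i=2: r=2*2+0+8=12, c=gr=0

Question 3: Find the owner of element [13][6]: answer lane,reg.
26,3

c: 6->gid=6  r: 13->r8=1,tid=2,i&1=1
L=6*4+2=26  i=1*2+1=3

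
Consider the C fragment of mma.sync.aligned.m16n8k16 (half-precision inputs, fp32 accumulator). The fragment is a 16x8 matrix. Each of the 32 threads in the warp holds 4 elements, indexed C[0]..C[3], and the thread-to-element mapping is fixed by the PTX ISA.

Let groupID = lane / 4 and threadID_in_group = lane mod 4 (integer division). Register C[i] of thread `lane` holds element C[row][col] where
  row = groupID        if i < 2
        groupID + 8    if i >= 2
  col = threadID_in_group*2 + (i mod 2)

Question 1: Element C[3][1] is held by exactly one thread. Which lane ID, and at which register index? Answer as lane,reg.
r:3=>grp=3,rB=0  c:1=>tig=0,lo=1
L=3*4+0=12  i=0*2+1=1

12,1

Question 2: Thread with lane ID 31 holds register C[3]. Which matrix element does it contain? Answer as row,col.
lane 31: grp=7 (31/4), tig=3 (31%4)
i=3: r=7+8=15, c=3*2+1=7

15,7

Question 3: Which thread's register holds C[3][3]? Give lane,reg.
r=3⇒gr=3,Rb=0  c=3⇒th=1,odd=1
L=3*4+1=13  i=0*2+1=1

13,1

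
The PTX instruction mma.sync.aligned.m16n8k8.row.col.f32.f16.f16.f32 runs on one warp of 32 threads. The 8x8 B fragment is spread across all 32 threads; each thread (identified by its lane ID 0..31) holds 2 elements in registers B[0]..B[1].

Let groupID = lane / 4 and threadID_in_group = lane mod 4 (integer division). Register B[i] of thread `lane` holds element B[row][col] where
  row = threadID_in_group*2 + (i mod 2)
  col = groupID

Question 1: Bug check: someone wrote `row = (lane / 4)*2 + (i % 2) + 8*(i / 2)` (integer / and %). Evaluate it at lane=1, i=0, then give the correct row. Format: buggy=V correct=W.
buggy=0 correct=2

`(lane / 4)*2 + (i % 2) + 8*(i / 2)`[1,0]→0
lane 1→1/4=0, 1 mod 4=1
i=0  r:2·1+0→2  c:0
row: 0 vs 2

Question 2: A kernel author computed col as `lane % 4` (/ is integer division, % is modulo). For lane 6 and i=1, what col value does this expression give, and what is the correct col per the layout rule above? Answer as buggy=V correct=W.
`lane % 4`[6,1]⇒2
6: gr=1,th=2
[1] (2*2+1,1) = (5,1)
col: 2 vs 1

buggy=2 correct=1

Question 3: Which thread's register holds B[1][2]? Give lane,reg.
8,1

c=2⇒gr=2  r=1⇒th=0,odd=1
L=2*4+0=8  i=1=1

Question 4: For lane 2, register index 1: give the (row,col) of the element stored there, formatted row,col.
5,0

lane 2: G=0 (2/4), T=2 (2%4)
i=1: r=2*2+1=5, c=G=0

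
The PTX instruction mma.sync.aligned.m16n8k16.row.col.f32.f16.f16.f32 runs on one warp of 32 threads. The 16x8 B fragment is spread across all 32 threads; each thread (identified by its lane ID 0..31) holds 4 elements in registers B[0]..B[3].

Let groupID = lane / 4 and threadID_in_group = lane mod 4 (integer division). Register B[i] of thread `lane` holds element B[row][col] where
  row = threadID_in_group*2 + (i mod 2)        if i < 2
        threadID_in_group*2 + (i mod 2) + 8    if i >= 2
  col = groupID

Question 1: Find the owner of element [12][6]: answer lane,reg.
c=6->g=6  r=12->rb=1,t=2,b0=0
L=6*4+2=26  i=1*2+0=2

26,2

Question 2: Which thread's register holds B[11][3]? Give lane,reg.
c=3->g=3  r=11->rb=1,t=1,b0=1
L=3*4+1=13  i=1*2+1=3

13,3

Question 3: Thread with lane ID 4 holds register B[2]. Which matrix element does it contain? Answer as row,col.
L=4→G=4>>2=1, T=4&3=0
[2]→row 0·2+0+8=8  col G=1

8,1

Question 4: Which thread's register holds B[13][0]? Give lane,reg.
2,3

c=0→G=0  r=13→rhi=1,T=2,p=1
L=0*4+2=2  i=1*2+1=3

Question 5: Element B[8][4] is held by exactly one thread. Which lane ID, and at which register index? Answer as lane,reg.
16,2

c=4->g=4  r=8->rb=1,t=0,b0=0
L=4*4+0=16  i=1*2+0=2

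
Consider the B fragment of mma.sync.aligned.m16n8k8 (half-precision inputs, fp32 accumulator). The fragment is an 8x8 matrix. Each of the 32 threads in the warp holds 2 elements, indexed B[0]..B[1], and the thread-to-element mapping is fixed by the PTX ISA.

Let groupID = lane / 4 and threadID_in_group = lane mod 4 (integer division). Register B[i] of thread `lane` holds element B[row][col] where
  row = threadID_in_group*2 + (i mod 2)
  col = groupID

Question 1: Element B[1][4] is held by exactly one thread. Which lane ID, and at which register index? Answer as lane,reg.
16,1

c=4→G=4  r=1→T=0,p=1
L=4*4+0=16  i=1=1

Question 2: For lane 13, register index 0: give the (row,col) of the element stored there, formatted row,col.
2,3

lane 13: grp=3 (13/4), tig=1 (13%4)
i=0: r=1*2+0=2, c=grp=3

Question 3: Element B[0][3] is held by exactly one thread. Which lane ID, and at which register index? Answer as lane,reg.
12,0

c: 3->gid=3  r: 0->tid=0,i&1=0
L=3*4+0=12  i=0=0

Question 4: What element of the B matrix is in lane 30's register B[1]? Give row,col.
5,7

lane 30->30/4=7, 30 mod 4=2
i=1  r:2·2+1->5  c:7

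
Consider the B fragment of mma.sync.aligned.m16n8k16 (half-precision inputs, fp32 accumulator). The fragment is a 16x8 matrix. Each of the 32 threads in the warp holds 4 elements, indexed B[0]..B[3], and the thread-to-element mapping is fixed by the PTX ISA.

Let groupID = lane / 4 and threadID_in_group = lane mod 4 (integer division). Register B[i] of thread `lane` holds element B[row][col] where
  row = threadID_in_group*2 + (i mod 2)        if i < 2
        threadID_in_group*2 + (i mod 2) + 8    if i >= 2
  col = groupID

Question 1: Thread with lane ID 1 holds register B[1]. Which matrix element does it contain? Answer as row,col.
lane 1=>1/4=0, 1 mod 4=1
i=1  r:2·1+1+0=>3  c:0

3,0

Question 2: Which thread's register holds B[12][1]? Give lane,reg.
c=1->g=1  r=12->rb=1,t=2,b0=0
L=1*4+2=6  i=1*2+0=2

6,2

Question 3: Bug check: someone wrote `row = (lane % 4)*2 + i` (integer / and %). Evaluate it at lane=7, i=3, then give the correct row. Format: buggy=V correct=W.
buggy=9 correct=15

`(lane % 4)*2 + i`[7,3]->9
lane 7->7/4=1, 7 mod 4=3
i=3  r:2·3+1+8->15  c:1
row: 9 vs 15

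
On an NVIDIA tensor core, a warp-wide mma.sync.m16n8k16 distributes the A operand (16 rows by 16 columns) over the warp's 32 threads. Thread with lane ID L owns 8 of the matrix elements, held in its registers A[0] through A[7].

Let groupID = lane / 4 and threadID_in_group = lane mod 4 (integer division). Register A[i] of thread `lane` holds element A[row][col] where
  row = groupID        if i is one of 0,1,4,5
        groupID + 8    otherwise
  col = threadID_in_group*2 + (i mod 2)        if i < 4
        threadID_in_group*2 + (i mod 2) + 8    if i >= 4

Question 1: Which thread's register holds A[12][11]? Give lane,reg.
17,7

r: 12->gid=4,r8=1  c: 11->c8=1,tid=1,i&1=1
L=4*4+1=17  i=1*4+1*2+1=7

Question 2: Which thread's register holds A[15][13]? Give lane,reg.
30,7

r: 15->gid=7,r8=1  c: 13->c8=1,tid=2,i&1=1
L=7*4+2=30  i=1*4+1*2+1=7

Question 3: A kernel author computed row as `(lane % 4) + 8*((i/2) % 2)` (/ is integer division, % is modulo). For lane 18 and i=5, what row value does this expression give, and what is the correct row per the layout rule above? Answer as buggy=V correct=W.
`(lane % 4) + 8*((i/2) % 2)`[18,5]->2
lane 18: gid=4 (18/4), tid=2 (18%4)
i=5: r=4+0=4, c=2*2+1+8=13
row: 2 vs 4

buggy=2 correct=4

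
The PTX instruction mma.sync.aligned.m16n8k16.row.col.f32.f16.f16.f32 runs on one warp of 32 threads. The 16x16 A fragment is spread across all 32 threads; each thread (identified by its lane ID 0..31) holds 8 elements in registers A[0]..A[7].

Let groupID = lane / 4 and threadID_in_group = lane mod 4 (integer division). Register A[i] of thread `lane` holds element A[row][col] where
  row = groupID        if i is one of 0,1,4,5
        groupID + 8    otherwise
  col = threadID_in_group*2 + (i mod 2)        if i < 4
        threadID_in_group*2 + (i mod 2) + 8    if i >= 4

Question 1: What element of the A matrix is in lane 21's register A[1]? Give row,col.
21: gr=5,th=1
[1] (5+0,1*2+1+0) = (5,3)

5,3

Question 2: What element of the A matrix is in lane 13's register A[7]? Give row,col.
lane 13->13/4=3, 13 mod 4=1
i=7  r:3+8->11  c:2·1+1+8->11

11,11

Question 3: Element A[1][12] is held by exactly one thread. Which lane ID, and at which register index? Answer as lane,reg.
r=1⇒gr=1,Rb=0  c=12⇒Cb=1,th=2,odd=0
L=1*4+2=6  i=1*4+0*2+0=4

6,4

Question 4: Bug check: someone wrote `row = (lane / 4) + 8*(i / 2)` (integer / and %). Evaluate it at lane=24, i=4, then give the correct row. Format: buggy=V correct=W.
buggy=22 correct=6

`(lane / 4) + 8*(i / 2)`[24,4]⇒22
24: gr=6,th=0
[4] (6+0,0*2+0+8) = (6,8)
row: 22 vs 6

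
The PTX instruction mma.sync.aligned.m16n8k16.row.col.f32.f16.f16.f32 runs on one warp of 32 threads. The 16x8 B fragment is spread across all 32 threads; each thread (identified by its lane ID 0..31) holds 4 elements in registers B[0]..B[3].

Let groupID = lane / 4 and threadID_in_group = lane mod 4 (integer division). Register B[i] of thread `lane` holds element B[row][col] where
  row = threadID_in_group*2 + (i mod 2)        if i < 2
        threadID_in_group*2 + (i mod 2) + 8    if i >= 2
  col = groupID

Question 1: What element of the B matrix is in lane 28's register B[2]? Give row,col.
L=28->gid=28>>2=7, tid=28&3=0
[2]->row 0·2+0+8=8  col gid=7

8,7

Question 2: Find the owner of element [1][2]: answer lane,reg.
c=2->g=2  r=1->rb=0,t=0,b0=1
L=2*4+0=8  i=0*2+1=1

8,1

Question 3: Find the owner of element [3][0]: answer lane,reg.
1,1

c: 0->gid=0  r: 3->r8=0,tid=1,i&1=1
L=0*4+1=1  i=0*2+1=1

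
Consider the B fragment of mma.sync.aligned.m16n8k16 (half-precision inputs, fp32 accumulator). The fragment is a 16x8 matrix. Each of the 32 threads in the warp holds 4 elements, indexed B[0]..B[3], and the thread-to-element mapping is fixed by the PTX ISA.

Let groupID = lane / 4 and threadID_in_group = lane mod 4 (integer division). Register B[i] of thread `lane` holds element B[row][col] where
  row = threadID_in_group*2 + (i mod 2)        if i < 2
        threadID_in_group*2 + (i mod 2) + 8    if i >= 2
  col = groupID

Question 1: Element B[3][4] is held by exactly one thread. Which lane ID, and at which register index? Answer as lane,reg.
17,1

c=4⇒gr=4  r=3⇒Rb=0,th=1,odd=1
L=4*4+1=17  i=0*2+1=1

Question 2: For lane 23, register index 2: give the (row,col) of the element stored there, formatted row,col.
23: G=5,T=3
[2] (3*2+0+8,5) = (14,5)

14,5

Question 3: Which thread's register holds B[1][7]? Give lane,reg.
c: 7->gid=7  r: 1->r8=0,tid=0,i&1=1
L=7*4+0=28  i=0*2+1=1

28,1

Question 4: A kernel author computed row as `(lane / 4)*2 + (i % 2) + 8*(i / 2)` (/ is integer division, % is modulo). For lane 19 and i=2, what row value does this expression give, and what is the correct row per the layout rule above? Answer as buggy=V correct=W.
`(lane / 4)*2 + (i % 2) + 8*(i / 2)`[19,2]->16
lane 19: gid=4 (19/4), tid=3 (19%4)
i=2: r=3*2+0+8=14, c=gid=4
row: 16 vs 14

buggy=16 correct=14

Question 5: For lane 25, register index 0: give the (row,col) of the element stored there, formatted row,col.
2,6

lane 25: g=6 (25/4), t=1 (25%4)
i=0: r=1*2+0+0=2, c=g=6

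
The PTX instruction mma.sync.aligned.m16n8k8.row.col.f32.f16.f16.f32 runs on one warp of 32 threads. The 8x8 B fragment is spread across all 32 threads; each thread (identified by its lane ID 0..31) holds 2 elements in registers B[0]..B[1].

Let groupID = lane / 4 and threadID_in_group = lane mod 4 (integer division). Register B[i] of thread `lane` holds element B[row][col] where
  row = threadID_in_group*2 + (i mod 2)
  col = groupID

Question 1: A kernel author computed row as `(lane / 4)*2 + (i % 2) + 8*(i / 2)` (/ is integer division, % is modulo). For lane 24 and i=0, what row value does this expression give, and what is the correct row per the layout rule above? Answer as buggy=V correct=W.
buggy=12 correct=0

`(lane / 4)*2 + (i % 2) + 8*(i / 2)`[24,0]⇒12
lane 24⇒24/4=6, 24 mod 4=0
i=0  r:2·0+0⇒0  c:6
row: 12 vs 0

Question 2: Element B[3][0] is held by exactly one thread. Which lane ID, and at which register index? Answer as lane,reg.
1,1

c=0->g=0  r=3->t=1,b0=1
L=0*4+1=1  i=1=1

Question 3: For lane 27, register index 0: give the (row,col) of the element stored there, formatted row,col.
6,6

L=27→G=27>>2=6, T=27&3=3
[0]→row 3·2+0=6  col G=6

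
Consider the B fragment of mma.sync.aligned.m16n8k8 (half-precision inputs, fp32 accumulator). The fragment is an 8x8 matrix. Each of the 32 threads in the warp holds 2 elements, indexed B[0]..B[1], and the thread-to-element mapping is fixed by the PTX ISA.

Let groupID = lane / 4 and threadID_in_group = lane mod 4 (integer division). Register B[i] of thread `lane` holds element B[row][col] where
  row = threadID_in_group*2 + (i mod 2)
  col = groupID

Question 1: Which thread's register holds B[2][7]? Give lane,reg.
29,0

c: 7->gid=7  r: 2->tid=1,i&1=0
L=7*4+1=29  i=0=0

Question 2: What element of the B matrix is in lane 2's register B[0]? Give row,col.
2: gid=0,tid=2
[0] (2*2+0,0) = (4,0)

4,0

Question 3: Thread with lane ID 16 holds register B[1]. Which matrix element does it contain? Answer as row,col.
L=16=>grp=16>>2=4, tig=16&3=0
[1]=>row 0·2+1=1  col grp=4

1,4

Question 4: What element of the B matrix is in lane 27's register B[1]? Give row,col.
lane 27=>27/4=6, 27 mod 4=3
i=1  r:2·3+1=>7  c:6

7,6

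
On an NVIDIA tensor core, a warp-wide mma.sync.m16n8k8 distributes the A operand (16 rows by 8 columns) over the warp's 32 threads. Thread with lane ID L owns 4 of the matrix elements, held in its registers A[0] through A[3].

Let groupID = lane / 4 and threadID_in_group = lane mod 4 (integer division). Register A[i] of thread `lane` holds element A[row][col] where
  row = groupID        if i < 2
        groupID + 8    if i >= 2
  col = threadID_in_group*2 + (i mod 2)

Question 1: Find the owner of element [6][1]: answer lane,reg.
r=6->g=6,rb=0  c=1->t=0,b0=1
L=6*4+0=24  i=0*2+1=1

24,1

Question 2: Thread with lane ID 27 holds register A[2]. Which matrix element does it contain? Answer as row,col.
14,6

lane 27->27/4=6, 27 mod 4=3
i=2  r:6+8->14  c:2·3+0->6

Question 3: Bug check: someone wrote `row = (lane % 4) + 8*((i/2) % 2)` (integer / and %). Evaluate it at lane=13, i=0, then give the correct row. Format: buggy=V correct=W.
buggy=1 correct=3

`(lane % 4) + 8*((i/2) % 2)`[13,0]->1
L=13->g=13>>2=3, t=13&3=1
[0]->row 3+0=3  col 1·2+0=2
row: 1 vs 3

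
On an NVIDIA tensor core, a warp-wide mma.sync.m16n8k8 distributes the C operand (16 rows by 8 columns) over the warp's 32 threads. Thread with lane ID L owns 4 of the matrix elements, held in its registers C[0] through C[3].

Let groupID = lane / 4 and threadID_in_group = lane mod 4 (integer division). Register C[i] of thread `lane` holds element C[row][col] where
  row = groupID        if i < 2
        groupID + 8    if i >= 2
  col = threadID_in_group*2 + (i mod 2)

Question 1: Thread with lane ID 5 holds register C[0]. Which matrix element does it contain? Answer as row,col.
1,2

5: gr=1,th=1
[0] (1+0,1*2+0) = (1,2)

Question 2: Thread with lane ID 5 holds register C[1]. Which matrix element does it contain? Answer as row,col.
lane 5⇒5/4=1, 5 mod 4=1
i=1  r:1+0⇒1  c:2·1+1⇒3

1,3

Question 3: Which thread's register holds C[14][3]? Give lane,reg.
25,3

r=14→G=6,rhi=1  c=3→T=1,p=1
L=6*4+1=25  i=1*2+1=3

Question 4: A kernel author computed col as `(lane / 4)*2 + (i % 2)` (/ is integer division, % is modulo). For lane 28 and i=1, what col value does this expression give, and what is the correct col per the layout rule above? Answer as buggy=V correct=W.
`(lane / 4)*2 + (i % 2)`[28,1]⇒15
lane 28⇒28/4=7, 28 mod 4=0
i=1  r:7+0⇒7  c:2·0+1⇒1
col: 15 vs 1

buggy=15 correct=1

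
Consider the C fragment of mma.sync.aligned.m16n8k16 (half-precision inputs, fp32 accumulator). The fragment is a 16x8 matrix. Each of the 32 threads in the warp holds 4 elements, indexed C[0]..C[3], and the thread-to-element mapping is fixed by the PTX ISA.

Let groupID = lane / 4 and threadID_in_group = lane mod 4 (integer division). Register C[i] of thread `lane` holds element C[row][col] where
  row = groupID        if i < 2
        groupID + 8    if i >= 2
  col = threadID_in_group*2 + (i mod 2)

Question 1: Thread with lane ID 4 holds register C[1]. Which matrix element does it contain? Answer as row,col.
L=4→G=4>>2=1, T=4&3=0
[1]→row 1+0=1  col 0·2+1=1

1,1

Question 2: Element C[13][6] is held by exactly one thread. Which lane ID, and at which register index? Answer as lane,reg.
r=13→G=5,rhi=1  c=6→T=3,p=0
L=5*4+3=23  i=1*2+0=2

23,2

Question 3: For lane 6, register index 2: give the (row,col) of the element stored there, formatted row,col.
6: gr=1,th=2
[2] (1+8,2*2+0) = (9,4)

9,4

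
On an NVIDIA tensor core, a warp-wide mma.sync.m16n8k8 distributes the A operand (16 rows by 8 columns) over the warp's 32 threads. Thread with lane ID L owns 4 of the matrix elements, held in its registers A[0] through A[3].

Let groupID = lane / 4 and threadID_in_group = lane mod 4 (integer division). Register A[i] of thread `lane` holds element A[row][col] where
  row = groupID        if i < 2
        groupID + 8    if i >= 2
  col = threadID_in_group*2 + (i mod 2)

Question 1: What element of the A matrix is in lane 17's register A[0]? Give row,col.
4,2

lane 17: g=4 (17/4), t=1 (17%4)
i=0: r=4+0=4, c=1*2+0=2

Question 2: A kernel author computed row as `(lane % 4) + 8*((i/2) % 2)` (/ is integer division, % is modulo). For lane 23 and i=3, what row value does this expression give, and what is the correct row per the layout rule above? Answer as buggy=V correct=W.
buggy=11 correct=13

`(lane % 4) + 8*((i/2) % 2)`[23,3]=>11
23: grp=5,tig=3
[3] (5+8,3*2+1) = (13,7)
row: 11 vs 13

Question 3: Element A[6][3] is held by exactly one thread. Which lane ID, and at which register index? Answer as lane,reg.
r:6=>grp=6,rB=0  c:3=>tig=1,lo=1
L=6*4+1=25  i=0*2+1=1

25,1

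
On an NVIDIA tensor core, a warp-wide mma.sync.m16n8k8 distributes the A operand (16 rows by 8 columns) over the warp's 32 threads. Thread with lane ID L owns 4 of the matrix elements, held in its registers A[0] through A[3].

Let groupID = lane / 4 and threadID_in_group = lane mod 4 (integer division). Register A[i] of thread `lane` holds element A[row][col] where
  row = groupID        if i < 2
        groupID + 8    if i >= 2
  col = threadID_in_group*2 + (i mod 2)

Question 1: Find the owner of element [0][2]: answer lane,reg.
r=0→G=0,rhi=0  c=2→T=1,p=0
L=0*4+1=1  i=0*2+0=0

1,0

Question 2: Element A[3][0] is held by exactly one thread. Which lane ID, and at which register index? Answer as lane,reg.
12,0

r=3->g=3,rb=0  c=0->t=0,b0=0
L=3*4+0=12  i=0*2+0=0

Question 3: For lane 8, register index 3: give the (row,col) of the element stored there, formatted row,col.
L=8->g=8>>2=2, t=8&3=0
[3]->row 2+8=10  col 0·2+1=1

10,1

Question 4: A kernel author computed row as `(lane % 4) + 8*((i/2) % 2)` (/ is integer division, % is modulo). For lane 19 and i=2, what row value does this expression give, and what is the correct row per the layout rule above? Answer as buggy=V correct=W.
buggy=11 correct=12

`(lane % 4) + 8*((i/2) % 2)`[19,2]→11
lane 19: G=4 (19/4), T=3 (19%4)
i=2: r=4+8=12, c=3*2+0=6
row: 11 vs 12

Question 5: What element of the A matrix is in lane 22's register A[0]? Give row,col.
L=22→G=22>>2=5, T=22&3=2
[0]→row 5+0=5  col 2·2+0=4

5,4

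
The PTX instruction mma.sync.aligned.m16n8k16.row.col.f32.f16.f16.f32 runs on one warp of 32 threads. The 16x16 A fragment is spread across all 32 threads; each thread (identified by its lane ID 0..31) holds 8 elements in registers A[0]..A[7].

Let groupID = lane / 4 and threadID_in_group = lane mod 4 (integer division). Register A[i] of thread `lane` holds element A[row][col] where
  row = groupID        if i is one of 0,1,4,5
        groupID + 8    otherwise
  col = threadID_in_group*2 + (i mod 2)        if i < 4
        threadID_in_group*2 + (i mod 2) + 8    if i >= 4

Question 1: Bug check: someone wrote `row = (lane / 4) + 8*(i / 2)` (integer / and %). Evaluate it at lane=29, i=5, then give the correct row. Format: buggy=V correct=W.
`(lane / 4) + 8*(i / 2)`[29,5]=>23
L=29=>grp=29>>2=7, tig=29&3=1
[5]=>row 7+0=7  col 1·2+1+8=11
row: 23 vs 7

buggy=23 correct=7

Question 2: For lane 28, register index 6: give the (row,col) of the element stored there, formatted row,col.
lane 28: gr=7 (28/4), th=0 (28%4)
i=6: r=7+8=15, c=0*2+0+8=8

15,8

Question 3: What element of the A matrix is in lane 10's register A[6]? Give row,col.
lane 10->10/4=2, 10 mod 4=2
i=6  r:2+8->10  c:2·2+0+8->12

10,12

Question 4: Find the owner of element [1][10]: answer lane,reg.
r=1⇒gr=1,Rb=0  c=10⇒Cb=1,th=1,odd=0
L=1*4+1=5  i=1*4+0*2+0=4

5,4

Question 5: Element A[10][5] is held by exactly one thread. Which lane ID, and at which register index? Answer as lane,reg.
10,3

r: 10->gid=2,r8=1  c: 5->c8=0,tid=2,i&1=1
L=2*4+2=10  i=0*4+1*2+1=3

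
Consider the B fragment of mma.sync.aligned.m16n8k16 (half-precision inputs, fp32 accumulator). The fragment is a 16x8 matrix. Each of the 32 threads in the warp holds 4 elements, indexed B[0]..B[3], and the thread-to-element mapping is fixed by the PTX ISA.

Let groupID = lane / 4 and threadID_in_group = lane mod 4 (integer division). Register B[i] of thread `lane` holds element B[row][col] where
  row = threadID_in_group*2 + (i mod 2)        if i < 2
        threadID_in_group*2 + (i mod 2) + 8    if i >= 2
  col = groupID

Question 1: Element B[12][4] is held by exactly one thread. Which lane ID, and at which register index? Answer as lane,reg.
18,2

c:4=>grp=4  r:12=>rB=1,tig=2,lo=0
L=4*4+2=18  i=1*2+0=2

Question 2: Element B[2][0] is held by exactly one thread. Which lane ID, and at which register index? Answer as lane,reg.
c: 0->gid=0  r: 2->r8=0,tid=1,i&1=0
L=0*4+1=1  i=0*2+0=0

1,0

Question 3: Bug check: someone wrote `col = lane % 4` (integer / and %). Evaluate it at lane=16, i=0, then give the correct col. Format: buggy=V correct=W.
buggy=0 correct=4

`lane % 4`[16,0]->0
L=16->gid=16>>2=4, tid=16&3=0
[0]->row 0·2+0+0=0  col gid=4
col: 0 vs 4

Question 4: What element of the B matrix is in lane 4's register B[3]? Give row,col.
4: g=1,t=0
[3] (0*2+1+8,1) = (9,1)

9,1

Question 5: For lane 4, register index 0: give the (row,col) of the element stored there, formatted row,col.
0,1

4: g=1,t=0
[0] (0*2+0+0,1) = (0,1)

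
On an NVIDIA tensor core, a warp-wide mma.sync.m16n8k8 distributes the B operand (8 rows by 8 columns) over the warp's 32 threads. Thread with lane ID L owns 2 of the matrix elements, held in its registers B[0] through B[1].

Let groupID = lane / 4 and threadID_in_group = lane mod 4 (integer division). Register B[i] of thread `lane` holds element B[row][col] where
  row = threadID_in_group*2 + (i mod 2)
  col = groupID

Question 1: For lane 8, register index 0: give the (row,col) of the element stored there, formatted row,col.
0,2

lane 8⇒8/4=2, 8 mod 4=0
i=0  r:2·0+0⇒0  c:2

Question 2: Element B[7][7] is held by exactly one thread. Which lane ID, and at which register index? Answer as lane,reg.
31,1

c=7->g=7  r=7->t=3,b0=1
L=7*4+3=31  i=1=1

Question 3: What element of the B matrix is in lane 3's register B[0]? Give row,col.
L=3->gid=3>>2=0, tid=3&3=3
[0]->row 3·2+0=6  col gid=0

6,0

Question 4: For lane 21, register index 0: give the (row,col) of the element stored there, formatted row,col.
2,5

lane 21: g=5 (21/4), t=1 (21%4)
i=0: r=1*2+0=2, c=g=5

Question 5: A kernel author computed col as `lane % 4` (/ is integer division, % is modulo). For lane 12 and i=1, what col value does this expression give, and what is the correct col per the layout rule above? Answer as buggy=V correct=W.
`lane % 4`[12,1]->0
12: g=3,t=0
[1] (0*2+1,3) = (1,3)
col: 0 vs 3

buggy=0 correct=3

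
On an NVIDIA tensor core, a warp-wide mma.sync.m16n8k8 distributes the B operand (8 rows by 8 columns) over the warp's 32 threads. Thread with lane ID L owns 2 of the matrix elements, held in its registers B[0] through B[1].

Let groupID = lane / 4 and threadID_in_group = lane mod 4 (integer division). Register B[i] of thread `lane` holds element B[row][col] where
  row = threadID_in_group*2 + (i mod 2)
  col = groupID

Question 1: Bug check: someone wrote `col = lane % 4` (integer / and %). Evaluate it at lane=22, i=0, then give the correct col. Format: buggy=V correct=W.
buggy=2 correct=5

`lane % 4`[22,0]→2
lane 22: G=5 (22/4), T=2 (22%4)
i=0: r=2*2+0=4, c=G=5
col: 2 vs 5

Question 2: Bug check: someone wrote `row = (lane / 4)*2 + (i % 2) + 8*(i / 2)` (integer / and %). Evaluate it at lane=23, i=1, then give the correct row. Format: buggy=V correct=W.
buggy=11 correct=7

`(lane / 4)*2 + (i % 2) + 8*(i / 2)`[23,1]->11
lane 23->23/4=5, 23 mod 4=3
i=1  r:2·3+1->7  c:5
row: 11 vs 7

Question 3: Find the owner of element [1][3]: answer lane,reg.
c:3=>grp=3  r:1=>tig=0,lo=1
L=3*4+0=12  i=1=1

12,1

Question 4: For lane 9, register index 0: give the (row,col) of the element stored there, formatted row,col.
2,2

9: gid=2,tid=1
[0] (1*2+0,2) = (2,2)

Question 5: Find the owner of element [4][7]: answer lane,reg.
30,0

c=7->g=7  r=4->t=2,b0=0
L=7*4+2=30  i=0=0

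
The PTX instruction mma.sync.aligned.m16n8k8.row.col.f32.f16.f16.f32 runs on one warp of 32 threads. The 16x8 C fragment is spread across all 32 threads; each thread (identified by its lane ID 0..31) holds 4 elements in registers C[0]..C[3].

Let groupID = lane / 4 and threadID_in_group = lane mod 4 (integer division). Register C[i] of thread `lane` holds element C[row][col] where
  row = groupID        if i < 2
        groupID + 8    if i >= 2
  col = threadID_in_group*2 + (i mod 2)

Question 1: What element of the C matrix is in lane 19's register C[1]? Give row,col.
lane 19: grp=4 (19/4), tig=3 (19%4)
i=1: r=4+0=4, c=3*2+1=7

4,7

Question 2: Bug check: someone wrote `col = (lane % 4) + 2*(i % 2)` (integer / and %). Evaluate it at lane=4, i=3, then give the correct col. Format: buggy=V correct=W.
buggy=2 correct=1

`(lane % 4) + 2*(i % 2)`[4,3]->2
lane 4->4/4=1, 4 mod 4=0
i=3  r:1+8->9  c:2·0+1->1
col: 2 vs 1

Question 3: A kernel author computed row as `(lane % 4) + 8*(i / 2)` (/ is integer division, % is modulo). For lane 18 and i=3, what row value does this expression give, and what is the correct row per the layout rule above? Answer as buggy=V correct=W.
`(lane % 4) + 8*(i / 2)`[18,3]⇒10
lane 18⇒18/4=4, 18 mod 4=2
i=3  r:4+8⇒12  c:2·2+1⇒5
row: 10 vs 12

buggy=10 correct=12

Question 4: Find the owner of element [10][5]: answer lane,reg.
10,3

r=10->g=2,rb=1  c=5->t=2,b0=1
L=2*4+2=10  i=1*2+1=3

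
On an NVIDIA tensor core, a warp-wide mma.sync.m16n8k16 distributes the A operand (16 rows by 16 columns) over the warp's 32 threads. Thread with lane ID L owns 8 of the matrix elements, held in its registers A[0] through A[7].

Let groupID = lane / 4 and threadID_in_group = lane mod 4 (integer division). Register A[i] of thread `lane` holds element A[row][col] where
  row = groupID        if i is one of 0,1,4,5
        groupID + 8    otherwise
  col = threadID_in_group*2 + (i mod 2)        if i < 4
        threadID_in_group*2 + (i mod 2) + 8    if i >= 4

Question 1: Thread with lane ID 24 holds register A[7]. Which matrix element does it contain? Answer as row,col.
L=24->gid=24>>2=6, tid=24&3=0
[7]->row 6+8=14  col 0·2+1+8=9

14,9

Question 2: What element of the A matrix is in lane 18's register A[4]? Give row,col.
18: G=4,T=2
[4] (4+0,2*2+0+8) = (4,12)

4,12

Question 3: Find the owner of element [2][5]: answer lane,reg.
10,1

r=2->g=2,rb=0  c=5->cb=0,t=2,b0=1
L=2*4+2=10  i=0*4+0*2+1=1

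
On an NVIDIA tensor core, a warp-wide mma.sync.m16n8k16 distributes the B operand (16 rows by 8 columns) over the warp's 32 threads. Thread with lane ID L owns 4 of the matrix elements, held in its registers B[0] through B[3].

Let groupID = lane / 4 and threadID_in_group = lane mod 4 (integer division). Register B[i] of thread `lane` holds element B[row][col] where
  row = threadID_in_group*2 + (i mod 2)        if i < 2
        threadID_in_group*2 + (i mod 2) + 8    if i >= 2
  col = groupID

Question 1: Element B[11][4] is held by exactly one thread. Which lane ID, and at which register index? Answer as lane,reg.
17,3

c:4=>grp=4  r:11=>rB=1,tig=1,lo=1
L=4*4+1=17  i=1*2+1=3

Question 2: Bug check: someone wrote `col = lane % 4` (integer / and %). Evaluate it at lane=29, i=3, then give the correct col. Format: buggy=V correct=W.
`lane % 4`[29,3]=>1
lane 29: grp=7 (29/4), tig=1 (29%4)
i=3: r=1*2+1+8=11, c=grp=7
col: 1 vs 7

buggy=1 correct=7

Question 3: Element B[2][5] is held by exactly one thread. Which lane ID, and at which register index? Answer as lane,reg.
21,0

c: 5->gid=5  r: 2->r8=0,tid=1,i&1=0
L=5*4+1=21  i=0*2+0=0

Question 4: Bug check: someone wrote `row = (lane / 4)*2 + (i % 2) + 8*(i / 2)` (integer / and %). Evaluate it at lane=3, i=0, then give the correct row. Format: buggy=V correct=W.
`(lane / 4)*2 + (i % 2) + 8*(i / 2)`[3,0]→0
3: G=0,T=3
[0] (3*2+0+0,0) = (6,0)
row: 0 vs 6

buggy=0 correct=6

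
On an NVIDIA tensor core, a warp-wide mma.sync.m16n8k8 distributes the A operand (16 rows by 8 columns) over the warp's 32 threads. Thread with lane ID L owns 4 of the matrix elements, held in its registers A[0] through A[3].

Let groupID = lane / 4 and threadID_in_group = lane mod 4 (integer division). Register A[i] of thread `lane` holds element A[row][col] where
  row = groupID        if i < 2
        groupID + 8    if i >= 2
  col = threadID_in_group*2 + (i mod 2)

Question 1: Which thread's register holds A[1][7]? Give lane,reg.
r=1⇒gr=1,Rb=0  c=7⇒th=3,odd=1
L=1*4+3=7  i=0*2+1=1

7,1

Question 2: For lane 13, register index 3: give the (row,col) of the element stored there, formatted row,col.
11,3

lane 13->13/4=3, 13 mod 4=1
i=3  r:3+8->11  c:2·1+1->3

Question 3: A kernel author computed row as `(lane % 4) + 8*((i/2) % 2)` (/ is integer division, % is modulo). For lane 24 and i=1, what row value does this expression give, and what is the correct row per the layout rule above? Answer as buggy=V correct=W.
`(lane % 4) + 8*((i/2) % 2)`[24,1]→0
L=24→G=24>>2=6, T=24&3=0
[1]→row 6+0=6  col 0·2+1=1
row: 0 vs 6

buggy=0 correct=6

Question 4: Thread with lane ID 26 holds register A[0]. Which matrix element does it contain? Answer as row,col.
26: G=6,T=2
[0] (6+0,2*2+0) = (6,4)

6,4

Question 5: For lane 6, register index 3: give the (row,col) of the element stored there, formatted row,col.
9,5

lane 6: G=1 (6/4), T=2 (6%4)
i=3: r=1+8=9, c=2*2+1=5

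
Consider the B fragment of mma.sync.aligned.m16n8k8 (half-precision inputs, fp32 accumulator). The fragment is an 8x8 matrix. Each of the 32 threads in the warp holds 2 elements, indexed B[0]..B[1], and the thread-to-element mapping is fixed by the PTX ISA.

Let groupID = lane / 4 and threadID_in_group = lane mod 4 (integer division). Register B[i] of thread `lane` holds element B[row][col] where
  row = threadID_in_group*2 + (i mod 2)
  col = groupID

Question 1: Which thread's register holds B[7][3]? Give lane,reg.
c=3⇒gr=3  r=7⇒th=3,odd=1
L=3*4+3=15  i=1=1

15,1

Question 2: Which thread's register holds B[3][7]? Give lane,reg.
c: 7->gid=7  r: 3->tid=1,i&1=1
L=7*4+1=29  i=1=1

29,1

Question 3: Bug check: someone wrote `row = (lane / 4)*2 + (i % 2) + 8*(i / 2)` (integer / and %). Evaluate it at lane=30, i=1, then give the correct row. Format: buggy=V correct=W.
buggy=15 correct=5

`(lane / 4)*2 + (i % 2) + 8*(i / 2)`[30,1]→15
lane 30→30/4=7, 30 mod 4=2
i=1  r:2·2+1→5  c:7
row: 15 vs 5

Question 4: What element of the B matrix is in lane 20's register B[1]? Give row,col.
1,5

L=20->gid=20>>2=5, tid=20&3=0
[1]->row 0·2+1=1  col gid=5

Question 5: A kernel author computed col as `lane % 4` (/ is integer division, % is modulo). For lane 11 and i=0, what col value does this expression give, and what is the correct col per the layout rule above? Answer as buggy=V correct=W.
buggy=3 correct=2

`lane % 4`[11,0]⇒3
11: gr=2,th=3
[0] (3*2+0,2) = (6,2)
col: 3 vs 2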